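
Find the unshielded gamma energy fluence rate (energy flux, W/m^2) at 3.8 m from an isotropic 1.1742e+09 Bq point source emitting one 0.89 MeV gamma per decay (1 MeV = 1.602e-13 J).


psi = A * E * 1.602e-13 / (4*pi*r^2)
psi = 1.1742e+09 * 0.89 * 1.602e-13 / (4*pi*3.8^2)
psi = 9.2261e-07 W/m^2

9.2261e-07


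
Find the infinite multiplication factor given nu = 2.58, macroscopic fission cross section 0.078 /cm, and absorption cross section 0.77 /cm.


k_inf = nu * Sigma_f / Sigma_a
k_inf = 2.58 * 0.078 / 0.77
k_inf = 0.26135

0.26135


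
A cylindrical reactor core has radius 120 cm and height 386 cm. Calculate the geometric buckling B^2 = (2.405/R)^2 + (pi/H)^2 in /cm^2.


B^2 = (2.405/R)^2 + (pi/H)^2
B^2 = (2.405/120)^2 + (pi/386)^2
B^2 = 4.6791e-04 /cm^2

4.6791e-04


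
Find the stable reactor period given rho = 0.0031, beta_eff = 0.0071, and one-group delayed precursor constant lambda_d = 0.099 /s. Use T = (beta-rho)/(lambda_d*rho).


T = (beta - rho) / (lambda_d * rho)
T = (0.0071 - 0.0031) / (0.099 * 0.0031)
T = 13.034 s

13.034


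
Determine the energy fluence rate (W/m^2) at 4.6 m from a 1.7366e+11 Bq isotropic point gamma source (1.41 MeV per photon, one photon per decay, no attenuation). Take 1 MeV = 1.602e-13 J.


psi = A * E * 1.602e-13 / (4*pi*r^2)
psi = 1.7366e+11 * 1.41 * 1.602e-13 / (4*pi*4.6^2)
psi = 1.4752e-04 W/m^2

1.4752e-04


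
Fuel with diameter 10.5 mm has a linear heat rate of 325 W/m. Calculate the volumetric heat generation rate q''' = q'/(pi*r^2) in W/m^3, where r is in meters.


r = D / 2 / 1000 = 10.5 / 2 / 1000 = 0.00525 m
q''' = q' / (pi * r^2)
q''' = 325 / (pi * 0.00525^2)
q''' = 3.7533e+06 W/m^3

3.7533e+06


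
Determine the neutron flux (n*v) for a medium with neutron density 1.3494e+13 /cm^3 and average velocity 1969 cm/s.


phi = n * v
phi = 1.3494e+13 * 1969
phi = 2.6570e+16 /cm^2/s

2.6570e+16


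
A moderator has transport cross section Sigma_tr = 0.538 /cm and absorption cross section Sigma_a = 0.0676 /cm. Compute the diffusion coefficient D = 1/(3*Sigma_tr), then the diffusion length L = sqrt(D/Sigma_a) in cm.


D = 1 / (3 * Sigma_tr) = 1 / (3 * 0.538) = 0.6195787 cm
L = sqrt(D / Sigma_a)
L = sqrt(0.6195787 / 0.0676)
L = 3.0274 cm

3.0274


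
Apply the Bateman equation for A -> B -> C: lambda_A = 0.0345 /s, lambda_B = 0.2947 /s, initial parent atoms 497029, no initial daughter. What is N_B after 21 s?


N_B(t) = lambda_A * N_A0 / (lambda_B - lambda_A) * [exp(-lambda_A*t) - exp(-lambda_B*t)]
exp(-0.0345*21) = 0.4845668; exp(-0.2947*21) = 0.002052493
N_B = 0.0345 * 497029 / (0.2947 - 0.0345) * (0.4845668 - 0.002052493)
N_B = 31798

31798


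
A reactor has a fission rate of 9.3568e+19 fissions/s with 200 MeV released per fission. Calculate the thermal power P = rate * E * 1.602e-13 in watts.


P = fission_rate * E_MeV * 1.602e-13
P = 9.3568e+19 * 200 * 1.602e-13
P = 2.9979e+09 W

2.9979e+09


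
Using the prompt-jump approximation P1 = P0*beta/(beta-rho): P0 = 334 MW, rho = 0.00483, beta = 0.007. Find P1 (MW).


P1/P0 = beta / (beta - rho)
P1/P0 = 0.007 / (0.007 - 0.00483) = 3.225806
P1 = 334 * 3.225806 = 1077.4 MW

1077.4


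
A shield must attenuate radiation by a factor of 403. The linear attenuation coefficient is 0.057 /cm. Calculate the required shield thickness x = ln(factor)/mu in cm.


x = ln(factor) / mu
x = ln(403) / 0.057
x = 105.24 cm

105.24


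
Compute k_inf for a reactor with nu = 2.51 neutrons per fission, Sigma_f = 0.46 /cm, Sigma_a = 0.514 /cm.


k_inf = nu * Sigma_f / Sigma_a
k_inf = 2.51 * 0.46 / 0.514
k_inf = 2.2463

2.2463


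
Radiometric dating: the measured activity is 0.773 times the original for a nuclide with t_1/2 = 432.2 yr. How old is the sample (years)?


lambda = ln(2) / t_half = ln(2) / 432.2 = 0.001603765 /yr
t = -ln(A/A0) / lambda
t = -ln(0.773) / 0.001603765
t = 160.54 yr

160.54


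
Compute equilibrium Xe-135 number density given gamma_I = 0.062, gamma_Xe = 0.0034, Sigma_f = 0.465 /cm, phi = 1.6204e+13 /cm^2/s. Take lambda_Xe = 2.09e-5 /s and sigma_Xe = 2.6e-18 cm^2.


Xe_eq = (gamma_I + gamma_Xe) * Sigma_f * phi / (lambda_Xe + sigma_Xe * phi)
Numerator = (0.062 + 0.0034) * 0.465 * 1.6204e+13 = 4.927798e+11
Denominator = 2.09e-5 + 2.6e-18 * 1.6204e+13 = 6.303040e-05
Xe_eq = 4.927798e+11 / 6.303040e-05 = 7.8181e+15 /cm^3

7.8181e+15


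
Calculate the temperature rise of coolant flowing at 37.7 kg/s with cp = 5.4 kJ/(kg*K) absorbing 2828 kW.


dT = Q / (m_dot * cp)
dT = 2828 / (37.7 * 5.4)
dT = 13.891 C

13.891


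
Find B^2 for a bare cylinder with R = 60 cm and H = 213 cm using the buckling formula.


B^2 = (2.405/R)^2 + (pi/H)^2
B^2 = (2.405/60)^2 + (pi/213)^2
B^2 = 0.0018242 /cm^2

0.0018242


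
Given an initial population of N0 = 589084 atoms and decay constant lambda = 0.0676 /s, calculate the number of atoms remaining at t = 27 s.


N = N0 * exp(-lambda * t)
N = 589084 * exp(-0.0676 * 27)
N = 94952

94952


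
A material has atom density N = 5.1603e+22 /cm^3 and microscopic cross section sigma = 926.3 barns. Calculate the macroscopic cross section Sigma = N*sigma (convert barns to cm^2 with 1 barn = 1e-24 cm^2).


Sigma = N * sigma_barns * 1e-24
Sigma = 5.1603e+22 * 926.3 * 1e-24
Sigma = 47.800 /cm

47.800


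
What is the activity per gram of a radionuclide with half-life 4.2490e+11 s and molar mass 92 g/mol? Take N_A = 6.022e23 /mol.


lambda = ln(2) / t_half = ln(2) / 4.2490e+11 = 1.631318e-12 /s
SA = lambda * N_A / M
SA = 1.631318e-12 * 6.022e23 / 92
SA = 1.0678e+10 Bq/g

1.0678e+10


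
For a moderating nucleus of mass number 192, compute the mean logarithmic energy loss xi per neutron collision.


xi = 1 + (A-1)^2/(2A) * ln((A-1)/(A+1))
xi = 1 + (192-1)^2/(2*192) * ln((192-1)/(192 +1))
xi = 0.010381

0.010381


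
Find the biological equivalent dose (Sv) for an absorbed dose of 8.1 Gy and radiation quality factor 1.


H = D * Q
H = 8.1 * 1
H = 8.1000 Sv

8.1000


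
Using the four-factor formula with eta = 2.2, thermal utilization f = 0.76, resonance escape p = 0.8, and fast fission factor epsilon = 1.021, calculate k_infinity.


k_inf = eta * f * p * epsilon
k_inf = 2.2 * 0.76 * 0.8 * 1.021
k_inf = 1.3657

1.3657


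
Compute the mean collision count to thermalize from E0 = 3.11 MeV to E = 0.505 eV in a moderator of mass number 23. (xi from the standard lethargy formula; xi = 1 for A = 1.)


xi = 1 + (A-1)^2/(2A)*ln((A-1)/(A+1)) = 0.08448899 (for A = 23)
n = ln(E0/E) / xi
n = ln(3.11e6 / 0.505) / 0.08448899
n = ln(6.158416e+06) / 0.08448899 = 185.03

185.03


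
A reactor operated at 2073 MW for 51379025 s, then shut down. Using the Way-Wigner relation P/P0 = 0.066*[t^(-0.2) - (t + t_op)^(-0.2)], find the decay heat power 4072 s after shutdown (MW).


P/P0 = 0.066 * [t^(-0.2) - (t + t_op)^(-0.2)]
P/P0 = 0.066 * [4072^(-0.2) - (4072 + 51379025)^(-0.2)]
P/P0 = 0.066 * [0.1896874 - 0.02869696] = 0.01062537
P = 2073 * 0.01062537 = 22.026 MW

22.026


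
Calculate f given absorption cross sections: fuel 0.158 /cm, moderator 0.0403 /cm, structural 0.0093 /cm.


f = Sigma_a_fuel / (Sigma_a_fuel + Sigma_a_mod + Sigma_a_other)
f = 0.158 / (0.158 + 0.0403 + 0.0093)
f = 0.76108

0.76108


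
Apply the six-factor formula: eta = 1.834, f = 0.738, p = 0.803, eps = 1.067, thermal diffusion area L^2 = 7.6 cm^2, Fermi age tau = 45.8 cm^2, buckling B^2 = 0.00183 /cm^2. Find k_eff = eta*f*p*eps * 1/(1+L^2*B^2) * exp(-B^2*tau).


k_inf = eta*f*p*eps = 1.834*0.738*0.803*1.067 = 1.159673
P_TNL = 1/(1 + L^2*B^2) = 1/(1 + 7.6*0.00183) = 0.9862828
P_FNL = exp(-B^2*tau) = exp(-0.00183*45.8) = 0.9196023
k_eff = k_inf * P_TNL * P_FNL = 1.159673 * 0.9862828 * 0.9196023
k_eff = 1.0518

1.0518


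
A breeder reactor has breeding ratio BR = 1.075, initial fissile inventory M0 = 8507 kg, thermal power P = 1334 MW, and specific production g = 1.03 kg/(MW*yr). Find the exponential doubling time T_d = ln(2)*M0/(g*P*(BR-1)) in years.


Breeding gain G = BR - 1 = 1.075 - 1 = 0.075
Fissile production rate = g * P * G = 1.03 * 1334 * 0.075 = 103.0515 kg/yr
T_d = ln(2) * M0 / (g * P * G)
T_d = ln(2) * 8507 / 103.0515 = 57.220 yr

57.220


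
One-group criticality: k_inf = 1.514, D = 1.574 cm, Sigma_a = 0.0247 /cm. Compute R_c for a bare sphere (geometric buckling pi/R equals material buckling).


L^2 = D / Sigma_a = 1.574 / 0.0247 = 63.72470 cm^2
B_m^2 = (k_inf - 1) / L^2 = (1.514 - 1) / 63.72470 = 0.008065946 /cm^2
For a bare sphere: B_g = pi/R, so R_c = pi / sqrt(B_m^2)
R_c = pi / sqrt(0.008065946) = 34.980 cm

34.980


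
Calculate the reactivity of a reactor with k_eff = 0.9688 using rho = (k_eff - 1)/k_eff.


rho = (k_eff - 1) / k_eff
rho = (0.9688 - 1) / 0.9688
rho = -0.032205

-0.032205


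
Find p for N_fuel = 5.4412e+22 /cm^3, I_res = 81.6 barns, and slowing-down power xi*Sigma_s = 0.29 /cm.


p = exp(-N * I * 1e-24 / (xi*Sigma_s))
p = exp(-5.4412e+22 * 81.6 * 1e-24 / 0.29)
p = 2.2427e-07

2.2427e-07


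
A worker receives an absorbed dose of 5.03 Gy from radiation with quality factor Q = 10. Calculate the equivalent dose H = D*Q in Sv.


H = D * Q
H = 5.03 * 10
H = 50.300 Sv

50.300


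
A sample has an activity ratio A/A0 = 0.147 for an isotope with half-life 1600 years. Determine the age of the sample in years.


lambda = ln(2) / t_half = ln(2) / 1600 = 4.332170e-04 /yr
t = -ln(A/A0) / lambda
t = -ln(0.147) / 4.332170e-04
t = 4425.8 yr

4425.8


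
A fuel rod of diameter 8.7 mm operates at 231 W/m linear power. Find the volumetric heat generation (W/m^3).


r = D / 2 / 1000 = 8.7 / 2 / 1000 = 0.00435 m
q''' = q' / (pi * r^2)
q''' = 231 / (pi * 0.00435^2)
q''' = 3.8858e+06 W/m^3

3.8858e+06


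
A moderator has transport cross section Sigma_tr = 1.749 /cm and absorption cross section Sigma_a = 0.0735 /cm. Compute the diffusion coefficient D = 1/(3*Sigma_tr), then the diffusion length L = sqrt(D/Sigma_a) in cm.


D = 1 / (3 * Sigma_tr) = 1 / (3 * 1.749) = 0.1905851 cm
L = sqrt(D / Sigma_a)
L = sqrt(0.1905851 / 0.0735)
L = 1.6103 cm

1.6103


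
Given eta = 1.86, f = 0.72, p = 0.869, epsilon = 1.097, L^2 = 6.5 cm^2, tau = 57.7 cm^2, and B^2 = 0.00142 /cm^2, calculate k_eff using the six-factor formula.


k_inf = eta*f*p*eps = 1.86*0.72*0.869*1.097 = 1.276650
P_TNL = 1/(1 + L^2*B^2) = 1/(1 + 6.5*0.00142) = 0.9908544
P_FNL = exp(-B^2*tau) = exp(-0.00142*57.7) = 0.9213328
k_eff = k_inf * P_TNL * P_FNL = 1.276650 * 0.9908544 * 0.9213328
k_eff = 1.1655

1.1655


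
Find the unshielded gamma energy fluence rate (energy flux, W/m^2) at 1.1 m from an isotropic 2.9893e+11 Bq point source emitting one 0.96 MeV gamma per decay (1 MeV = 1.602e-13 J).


psi = A * E * 1.602e-13 / (4*pi*r^2)
psi = 2.9893e+11 * 0.96 * 1.602e-13 / (4*pi*1.1^2)
psi = 0.0030235 W/m^2

0.0030235


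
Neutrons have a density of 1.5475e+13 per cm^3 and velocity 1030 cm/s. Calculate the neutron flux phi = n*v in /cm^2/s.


phi = n * v
phi = 1.5475e+13 * 1030
phi = 1.5939e+16 /cm^2/s

1.5939e+16


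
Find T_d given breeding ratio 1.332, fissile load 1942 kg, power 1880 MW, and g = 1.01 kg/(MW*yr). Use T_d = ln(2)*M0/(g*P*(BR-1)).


Breeding gain G = BR - 1 = 1.332 - 1 = 0.332
Fissile production rate = g * P * G = 1.01 * 1880 * 0.332 = 630.4016 kg/yr
T_d = ln(2) * M0 / (g * P * G)
T_d = ln(2) * 1942 / 630.4016 = 2.1353 yr

2.1353


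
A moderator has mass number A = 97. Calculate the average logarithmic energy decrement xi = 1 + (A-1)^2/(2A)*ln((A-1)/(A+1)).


xi = 1 + (A-1)^2/(2A) * ln((A-1)/(A+1))
xi = 1 + (97-1)^2/(2*97) * ln((97-1)/(97 +1))
xi = 0.020478

0.020478


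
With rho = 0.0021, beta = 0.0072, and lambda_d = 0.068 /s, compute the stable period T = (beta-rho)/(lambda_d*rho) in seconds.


T = (beta - rho) / (lambda_d * rho)
T = (0.0072 - 0.0021) / (0.068 * 0.0021)
T = 35.714 s

35.714


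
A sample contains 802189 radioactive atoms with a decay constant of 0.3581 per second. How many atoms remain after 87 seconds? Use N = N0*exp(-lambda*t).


N = N0 * exp(-lambda * t)
N = 802189 * exp(-0.3581 * 87)
N = 2.3657e-08

2.3657e-08


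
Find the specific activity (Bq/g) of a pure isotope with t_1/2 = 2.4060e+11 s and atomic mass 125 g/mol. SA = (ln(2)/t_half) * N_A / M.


lambda = ln(2) / t_half = ln(2) / 2.4060e+11 = 2.880911e-12 /s
SA = lambda * N_A / M
SA = 2.880911e-12 * 6.022e23 / 125
SA = 1.3879e+10 Bq/g

1.3879e+10


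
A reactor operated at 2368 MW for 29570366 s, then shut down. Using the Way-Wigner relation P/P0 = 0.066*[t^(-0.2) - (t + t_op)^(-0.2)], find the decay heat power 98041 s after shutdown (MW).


P/P0 = 0.066 * [t^(-0.2) - (t + t_op)^(-0.2)]
P/P0 = 0.066 * [98041^(-0.2) - (98041 + 29570366)^(-0.2)]
P/P0 = 0.066 * [0.1003965 - 0.03202884] = 0.004512266
P = 2368 * 0.004512266 = 10.685 MW

10.685


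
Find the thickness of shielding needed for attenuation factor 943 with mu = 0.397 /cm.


x = ln(factor) / mu
x = ln(943) / 0.397
x = 17.252 cm

17.252


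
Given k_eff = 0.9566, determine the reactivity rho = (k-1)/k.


rho = (k_eff - 1) / k_eff
rho = (0.9566 - 1) / 0.9566
rho = -0.045369

-0.045369


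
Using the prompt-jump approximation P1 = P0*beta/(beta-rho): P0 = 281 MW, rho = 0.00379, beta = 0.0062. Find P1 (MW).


P1/P0 = beta / (beta - rho)
P1/P0 = 0.0062 / (0.0062 - 0.00379) = 2.572614
P1 = 281 * 2.572614 = 722.90 MW

722.90


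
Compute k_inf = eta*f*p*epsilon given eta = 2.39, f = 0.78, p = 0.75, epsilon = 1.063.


k_inf = eta * f * p * epsilon
k_inf = 2.39 * 0.78 * 0.75 * 1.063
k_inf = 1.4862

1.4862


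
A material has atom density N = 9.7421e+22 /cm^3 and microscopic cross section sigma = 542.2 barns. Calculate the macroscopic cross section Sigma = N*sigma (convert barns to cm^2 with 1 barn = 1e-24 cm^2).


Sigma = N * sigma_barns * 1e-24
Sigma = 9.7421e+22 * 542.2 * 1e-24
Sigma = 52.822 /cm

52.822


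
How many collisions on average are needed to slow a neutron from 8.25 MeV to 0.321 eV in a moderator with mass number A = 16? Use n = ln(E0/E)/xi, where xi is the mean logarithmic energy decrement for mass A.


xi = 1 + (A-1)^2/(2A)*ln((A-1)/(A+1)) = 0.1199467 (for A = 16)
n = ln(E0/E) / xi
n = ln(8.25e6 / 0.321) / 0.1199467
n = ln(2.570093e+07) / 0.1199467 = 142.25

142.25


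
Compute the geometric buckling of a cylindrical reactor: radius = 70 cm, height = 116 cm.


B^2 = (2.405/R)^2 + (pi/H)^2
B^2 = (2.405/70)^2 + (pi/116)^2
B^2 = 0.0019139 /cm^2

0.0019139


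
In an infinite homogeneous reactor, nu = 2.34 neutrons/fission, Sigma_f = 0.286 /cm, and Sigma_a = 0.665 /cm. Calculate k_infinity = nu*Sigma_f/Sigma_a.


k_inf = nu * Sigma_f / Sigma_a
k_inf = 2.34 * 0.286 / 0.665
k_inf = 1.0064

1.0064


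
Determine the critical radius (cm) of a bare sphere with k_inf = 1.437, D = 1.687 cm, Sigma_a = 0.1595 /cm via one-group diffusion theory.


L^2 = D / Sigma_a = 1.687 / 0.1595 = 10.57680 cm^2
B_m^2 = (k_inf - 1) / L^2 = (1.437 - 1) / 10.57680 = 0.04131684 /cm^2
For a bare sphere: B_g = pi/R, so R_c = pi / sqrt(B_m^2)
R_c = pi / sqrt(0.04131684) = 15.456 cm

15.456


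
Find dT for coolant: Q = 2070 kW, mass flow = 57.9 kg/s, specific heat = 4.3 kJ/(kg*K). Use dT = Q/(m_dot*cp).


dT = Q / (m_dot * cp)
dT = 2070 / (57.9 * 4.3)
dT = 8.3143 C

8.3143


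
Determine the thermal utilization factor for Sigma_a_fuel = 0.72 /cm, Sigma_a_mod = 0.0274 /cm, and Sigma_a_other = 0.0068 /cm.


f = Sigma_a_fuel / (Sigma_a_fuel + Sigma_a_mod + Sigma_a_other)
f = 0.72 / (0.72 + 0.0274 + 0.0068)
f = 0.95465

0.95465


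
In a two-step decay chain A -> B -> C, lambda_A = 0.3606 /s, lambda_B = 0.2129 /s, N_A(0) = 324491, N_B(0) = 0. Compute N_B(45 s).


N_B(t) = lambda_A * N_A0 / (lambda_B - lambda_A) * [exp(-lambda_A*t) - exp(-lambda_B*t)]
exp(-0.3606*45) = 8.968162e-08; exp(-0.2129*45) = 6.906241e-05
N_B = 0.3606 * 324491 / (0.2129 - 0.3606) * (8.968162e-08 - 6.906241e-05)
N_B = 54.642

54.642


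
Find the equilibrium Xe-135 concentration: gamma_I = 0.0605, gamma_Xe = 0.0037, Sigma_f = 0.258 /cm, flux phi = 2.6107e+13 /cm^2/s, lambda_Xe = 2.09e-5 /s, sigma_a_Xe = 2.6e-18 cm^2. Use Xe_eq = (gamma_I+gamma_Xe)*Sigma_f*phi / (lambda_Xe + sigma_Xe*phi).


Xe_eq = (gamma_I + gamma_Xe) * Sigma_f * phi / (lambda_Xe + sigma_Xe * phi)
Numerator = (0.0605 + 0.0037) * 0.258 * 2.6107e+13 = 4.324259e+11
Denominator = 2.09e-5 + 2.6e-18 * 2.6107e+13 = 8.877820e-05
Xe_eq = 4.324259e+11 / 8.877820e-05 = 4.8709e+15 /cm^3

4.8709e+15


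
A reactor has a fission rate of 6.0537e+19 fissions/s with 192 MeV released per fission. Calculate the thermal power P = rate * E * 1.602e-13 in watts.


P = fission_rate * E_MeV * 1.602e-13
P = 6.0537e+19 * 192 * 1.602e-13
P = 1.8620e+09 W

1.8620e+09


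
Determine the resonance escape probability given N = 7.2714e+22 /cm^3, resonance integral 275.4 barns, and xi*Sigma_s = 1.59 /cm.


p = exp(-N * I * 1e-24 / (xi*Sigma_s))
p = exp(-7.2714e+22 * 275.4 * 1e-24 / 1.59)
p = 3.3902e-06

3.3902e-06


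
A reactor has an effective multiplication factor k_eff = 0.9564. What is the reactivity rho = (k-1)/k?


rho = (k_eff - 1) / k_eff
rho = (0.9564 - 1) / 0.9564
rho = -0.045588

-0.045588


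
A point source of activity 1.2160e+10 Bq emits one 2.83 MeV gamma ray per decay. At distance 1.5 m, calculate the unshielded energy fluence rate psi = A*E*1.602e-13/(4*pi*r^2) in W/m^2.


psi = A * E * 1.602e-13 / (4*pi*r^2)
psi = 1.2160e+10 * 2.83 * 1.602e-13 / (4*pi*1.5^2)
psi = 1.9498e-04 W/m^2

1.9498e-04


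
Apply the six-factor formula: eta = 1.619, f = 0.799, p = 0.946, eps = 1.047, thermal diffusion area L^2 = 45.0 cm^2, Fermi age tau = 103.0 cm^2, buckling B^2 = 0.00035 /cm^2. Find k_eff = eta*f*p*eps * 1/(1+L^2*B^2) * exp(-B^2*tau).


k_inf = eta*f*p*eps = 1.619*0.799*0.946*1.047 = 1.281243
P_TNL = 1/(1 + L^2*B^2) = 1/(1 + 45.0*0.00035) = 0.9844942
P_FNL = exp(-B^2*tau) = exp(-0.00035*103.0) = 0.9645921
k_eff = k_inf * P_TNL * P_FNL = 1.281243 * 0.9844942 * 0.9645921
k_eff = 1.2167

1.2167


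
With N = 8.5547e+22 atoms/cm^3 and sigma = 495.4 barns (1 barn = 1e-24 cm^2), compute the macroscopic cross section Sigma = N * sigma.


Sigma = N * sigma_barns * 1e-24
Sigma = 8.5547e+22 * 495.4 * 1e-24
Sigma = 42.380 /cm

42.380


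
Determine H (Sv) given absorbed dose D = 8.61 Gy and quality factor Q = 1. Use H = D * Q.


H = D * Q
H = 8.61 * 1
H = 8.6100 Sv

8.6100


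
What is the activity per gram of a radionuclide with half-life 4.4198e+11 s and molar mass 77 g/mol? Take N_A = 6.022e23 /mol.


lambda = ln(2) / t_half = ln(2) / 4.4198e+11 = 1.568277e-12 /s
SA = lambda * N_A / M
SA = 1.568277e-12 * 6.022e23 / 77
SA = 1.2265e+10 Bq/g

1.2265e+10


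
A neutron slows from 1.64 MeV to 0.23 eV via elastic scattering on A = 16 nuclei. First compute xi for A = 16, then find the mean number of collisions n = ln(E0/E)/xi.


xi = 1 + (A-1)^2/(2A)*ln((A-1)/(A+1)) = 0.1199467 (for A = 16)
n = ln(E0/E) / xi
n = ln(1.64e6 / 0.23) / 0.1199467
n = ln(7.130435e+06) / 0.1199467 = 131.56

131.56


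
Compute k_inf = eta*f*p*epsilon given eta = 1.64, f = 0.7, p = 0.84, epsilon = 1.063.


k_inf = eta * f * p * epsilon
k_inf = 1.64 * 0.7 * 0.84 * 1.063
k_inf = 1.0251

1.0251


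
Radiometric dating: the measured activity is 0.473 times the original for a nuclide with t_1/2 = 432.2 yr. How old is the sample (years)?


lambda = ln(2) / t_half = ln(2) / 432.2 = 0.001603765 /yr
t = -ln(A/A0) / lambda
t = -ln(0.473) / 0.001603765
t = 466.81 yr

466.81


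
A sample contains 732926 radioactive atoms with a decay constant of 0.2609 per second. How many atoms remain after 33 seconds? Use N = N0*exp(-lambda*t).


N = N0 * exp(-lambda * t)
N = 732926 * exp(-0.2609 * 33)
N = 133.63

133.63


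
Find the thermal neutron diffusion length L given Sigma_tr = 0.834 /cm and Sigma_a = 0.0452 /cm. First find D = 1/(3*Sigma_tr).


D = 1 / (3 * Sigma_tr) = 1 / (3 * 0.834) = 0.3996803 cm
L = sqrt(D / Sigma_a)
L = sqrt(0.3996803 / 0.0452)
L = 2.9736 cm

2.9736


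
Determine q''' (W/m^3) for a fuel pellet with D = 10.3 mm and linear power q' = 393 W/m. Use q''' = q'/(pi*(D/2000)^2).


r = D / 2 / 1000 = 10.3 / 2 / 1000 = 0.00515 m
q''' = q' / (pi * r^2)
q''' = 393 / (pi * 0.00515^2)
q''' = 4.7166e+06 W/m^3

4.7166e+06


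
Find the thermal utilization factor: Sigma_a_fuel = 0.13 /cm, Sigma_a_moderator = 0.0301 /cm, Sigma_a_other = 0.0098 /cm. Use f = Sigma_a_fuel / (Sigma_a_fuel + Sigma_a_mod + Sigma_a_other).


f = Sigma_a_fuel / (Sigma_a_fuel + Sigma_a_mod + Sigma_a_other)
f = 0.13 / (0.13 + 0.0301 + 0.0098)
f = 0.76516

0.76516


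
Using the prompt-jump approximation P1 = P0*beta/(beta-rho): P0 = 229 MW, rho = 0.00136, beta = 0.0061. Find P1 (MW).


P1/P0 = beta / (beta - rho)
P1/P0 = 0.0061 / (0.0061 - 0.00136) = 1.286920
P1 = 229 * 1.286920 = 294.70 MW

294.70


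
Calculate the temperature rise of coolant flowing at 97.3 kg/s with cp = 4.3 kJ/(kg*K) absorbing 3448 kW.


dT = Q / (m_dot * cp)
dT = 3448 / (97.3 * 4.3)
dT = 8.2411 C

8.2411


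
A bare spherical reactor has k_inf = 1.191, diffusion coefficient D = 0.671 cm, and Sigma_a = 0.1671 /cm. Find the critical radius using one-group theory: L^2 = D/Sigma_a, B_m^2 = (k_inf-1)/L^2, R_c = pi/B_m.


L^2 = D / Sigma_a = 0.671 / 0.1671 = 4.015560 cm^2
B_m^2 = (k_inf - 1) / L^2 = (1.191 - 1) / 4.015560 = 0.04756497 /cm^2
For a bare sphere: B_g = pi/R, so R_c = pi / sqrt(B_m^2)
R_c = pi / sqrt(0.04756497) = 14.405 cm

14.405


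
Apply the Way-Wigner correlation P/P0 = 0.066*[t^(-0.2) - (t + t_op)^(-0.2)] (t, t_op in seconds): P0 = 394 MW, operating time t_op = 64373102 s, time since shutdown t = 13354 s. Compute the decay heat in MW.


P/P0 = 0.066 * [t^(-0.2) - (t + t_op)^(-0.2)]
P/P0 = 0.066 * [13354^(-0.2) - (13354 + 64373102)^(-0.2)]
P/P0 = 0.066 * [0.1495814 - 0.02743097] = 0.008061928
P = 394 * 0.008061928 = 3.1764 MW

3.1764


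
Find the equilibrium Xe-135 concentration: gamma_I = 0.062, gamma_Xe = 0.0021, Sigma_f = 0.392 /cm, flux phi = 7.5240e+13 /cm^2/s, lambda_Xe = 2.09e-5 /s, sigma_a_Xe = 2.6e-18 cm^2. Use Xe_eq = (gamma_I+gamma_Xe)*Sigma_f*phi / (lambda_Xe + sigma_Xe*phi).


Xe_eq = (gamma_I + gamma_Xe) * Sigma_f * phi / (lambda_Xe + sigma_Xe * phi)
Numerator = (0.062 + 0.0021) * 0.392 * 7.5240e+13 = 1.890571e+12
Denominator = 2.09e-5 + 2.6e-18 * 7.5240e+13 = 2.165240e-04
Xe_eq = 1.890571e+12 / 2.165240e-04 = 8.7315e+15 /cm^3

8.7315e+15


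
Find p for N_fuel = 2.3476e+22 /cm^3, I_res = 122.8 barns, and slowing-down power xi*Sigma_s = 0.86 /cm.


p = exp(-N * I * 1e-24 / (xi*Sigma_s))
p = exp(-2.3476e+22 * 122.8 * 1e-24 / 0.86)
p = 0.035009

0.035009


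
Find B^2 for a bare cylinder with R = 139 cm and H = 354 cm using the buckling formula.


B^2 = (2.405/R)^2 + (pi/H)^2
B^2 = (2.405/139)^2 + (pi/354)^2
B^2 = 3.7812e-04 /cm^2

3.7812e-04


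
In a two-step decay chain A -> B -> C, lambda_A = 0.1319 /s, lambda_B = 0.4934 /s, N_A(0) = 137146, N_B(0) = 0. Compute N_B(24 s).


N_B(t) = lambda_A * N_A0 / (lambda_B - lambda_A) * [exp(-lambda_A*t) - exp(-lambda_B*t)]
exp(-0.1319*24) = 0.04218882; exp(-0.4934*24) = 7.198773e-06
N_B = 0.1319 * 137146 / (0.4934 - 0.1319) * (0.04218882 - 7.198773e-06)
N_B = 2110.8

2110.8


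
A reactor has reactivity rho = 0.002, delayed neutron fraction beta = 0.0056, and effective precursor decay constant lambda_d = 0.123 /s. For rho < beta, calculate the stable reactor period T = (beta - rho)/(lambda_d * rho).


T = (beta - rho) / (lambda_d * rho)
T = (0.0056 - 0.002) / (0.123 * 0.002)
T = 14.634 s

14.634


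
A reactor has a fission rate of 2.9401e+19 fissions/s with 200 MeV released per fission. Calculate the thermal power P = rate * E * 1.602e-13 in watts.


P = fission_rate * E_MeV * 1.602e-13
P = 2.9401e+19 * 200 * 1.602e-13
P = 9.4201e+08 W

9.4201e+08


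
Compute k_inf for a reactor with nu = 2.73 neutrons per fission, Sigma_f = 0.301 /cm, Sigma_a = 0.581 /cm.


k_inf = nu * Sigma_f / Sigma_a
k_inf = 2.73 * 0.301 / 0.581
k_inf = 1.4143

1.4143


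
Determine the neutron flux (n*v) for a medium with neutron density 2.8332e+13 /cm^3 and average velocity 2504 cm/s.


phi = n * v
phi = 2.8332e+13 * 2504
phi = 7.0943e+16 /cm^2/s

7.0943e+16


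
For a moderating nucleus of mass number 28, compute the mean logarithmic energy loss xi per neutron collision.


xi = 1 + (A-1)^2/(2A) * ln((A-1)/(A+1))
xi = 1 + (28-1)^2/(2*28) * ln((28-1)/(28 +1))
xi = 0.069757

0.069757


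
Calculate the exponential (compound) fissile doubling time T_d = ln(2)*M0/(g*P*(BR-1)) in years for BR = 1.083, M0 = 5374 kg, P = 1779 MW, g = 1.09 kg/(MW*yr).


Breeding gain G = BR - 1 = 1.083 - 1 = 0.083
Fissile production rate = g * P * G = 1.09 * 1779 * 0.083 = 160.94613 kg/yr
T_d = ln(2) * M0 / (g * P * G)
T_d = ln(2) * 5374 / 160.94613 = 23.144 yr

23.144


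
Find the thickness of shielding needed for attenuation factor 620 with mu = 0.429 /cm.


x = ln(factor) / mu
x = ln(620) / 0.429
x = 14.988 cm

14.988


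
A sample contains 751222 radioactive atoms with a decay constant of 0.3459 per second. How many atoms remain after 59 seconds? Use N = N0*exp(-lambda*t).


N = N0 * exp(-lambda * t)
N = 751222 * exp(-0.3459 * 59)
N = 0.0010295

0.0010295


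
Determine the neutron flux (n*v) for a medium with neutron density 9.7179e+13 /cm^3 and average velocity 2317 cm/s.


phi = n * v
phi = 9.7179e+13 * 2317
phi = 2.2516e+17 /cm^2/s

2.2516e+17


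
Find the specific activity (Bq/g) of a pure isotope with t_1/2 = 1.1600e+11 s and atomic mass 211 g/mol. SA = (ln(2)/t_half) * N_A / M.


lambda = ln(2) / t_half = ln(2) / 1.1600e+11 = 5.975407e-12 /s
SA = lambda * N_A / M
SA = 5.975407e-12 * 6.022e23 / 211
SA = 1.7054e+10 Bq/g

1.7054e+10


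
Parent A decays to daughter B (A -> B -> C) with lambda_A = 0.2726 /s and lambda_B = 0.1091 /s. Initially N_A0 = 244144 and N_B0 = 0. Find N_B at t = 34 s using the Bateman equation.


N_B(t) = lambda_A * N_A0 / (lambda_B - lambda_A) * [exp(-lambda_A*t) - exp(-lambda_B*t)]
exp(-0.2726*34) = 9.435937e-05; exp(-0.1091*34) = 0.02449221
N_B = 0.2726 * 244144 / (0.1091 - 0.2726) * (9.435937e-05 - 0.02449221)
N_B = 9931.3

9931.3


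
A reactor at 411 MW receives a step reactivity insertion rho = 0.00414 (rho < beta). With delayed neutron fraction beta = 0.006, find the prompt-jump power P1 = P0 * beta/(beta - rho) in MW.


P1/P0 = beta / (beta - rho)
P1/P0 = 0.006 / (0.006 - 0.00414) = 3.225806
P1 = 411 * 3.225806 = 1325.8 MW

1325.8


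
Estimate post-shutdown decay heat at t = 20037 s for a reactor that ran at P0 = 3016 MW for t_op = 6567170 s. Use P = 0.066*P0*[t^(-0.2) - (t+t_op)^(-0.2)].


P/P0 = 0.066 * [t^(-0.2) - (t + t_op)^(-0.2)]
P/P0 = 0.066 * [20037^(-0.2) - (20037 + 6567170)^(-0.2)]
P/P0 = 0.066 * [0.1379220 - 0.04327726] = 0.006246553
P = 3016 * 0.006246553 = 18.840 MW

18.840


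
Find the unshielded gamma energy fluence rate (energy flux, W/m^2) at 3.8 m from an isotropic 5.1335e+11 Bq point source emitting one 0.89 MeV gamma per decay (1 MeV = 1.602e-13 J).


psi = A * E * 1.602e-13 / (4*pi*r^2)
psi = 5.1335e+11 * 0.89 * 1.602e-13 / (4*pi*3.8^2)
psi = 4.0336e-04 W/m^2

4.0336e-04


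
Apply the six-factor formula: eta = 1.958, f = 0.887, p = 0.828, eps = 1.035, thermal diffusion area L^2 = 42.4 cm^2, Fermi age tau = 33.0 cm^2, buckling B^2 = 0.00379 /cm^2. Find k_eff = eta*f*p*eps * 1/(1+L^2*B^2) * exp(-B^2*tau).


k_inf = eta*f*p*eps = 1.958*0.887*0.828*1.035 = 1.488357
P_TNL = 1/(1 + L^2*B^2) = 1/(1 + 42.4*0.00379) = 0.8615520
P_FNL = exp(-B^2*tau) = exp(-0.00379*33.0) = 0.8824351
k_eff = k_inf * P_TNL * P_FNL = 1.488357 * 0.8615520 * 0.8824351
k_eff = 1.1315

1.1315


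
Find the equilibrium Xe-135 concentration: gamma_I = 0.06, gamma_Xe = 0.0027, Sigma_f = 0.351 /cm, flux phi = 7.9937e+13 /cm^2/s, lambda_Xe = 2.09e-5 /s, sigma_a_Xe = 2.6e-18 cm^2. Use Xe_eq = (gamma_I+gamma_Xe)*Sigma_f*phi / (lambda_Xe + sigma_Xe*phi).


Xe_eq = (gamma_I + gamma_Xe) * Sigma_f * phi / (lambda_Xe + sigma_Xe * phi)
Numerator = (0.06 + 0.0027) * 0.351 * 7.9937e+13 = 1.759230e+12
Denominator = 2.09e-5 + 2.6e-18 * 7.9937e+13 = 2.287362e-04
Xe_eq = 1.759230e+12 / 2.287362e-04 = 7.6911e+15 /cm^3

7.6911e+15


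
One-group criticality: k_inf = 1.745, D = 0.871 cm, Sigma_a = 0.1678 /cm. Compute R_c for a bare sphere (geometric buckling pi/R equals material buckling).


L^2 = D / Sigma_a = 0.871 / 0.1678 = 5.190703 cm^2
B_m^2 = (k_inf - 1) / L^2 = (1.745 - 1) / 5.190703 = 0.1435258 /cm^2
For a bare sphere: B_g = pi/R, so R_c = pi / sqrt(B_m^2)
R_c = pi / sqrt(0.1435258) = 8.2925 cm

8.2925


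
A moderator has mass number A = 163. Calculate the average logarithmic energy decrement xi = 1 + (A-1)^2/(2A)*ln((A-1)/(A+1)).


xi = 1 + (A-1)^2/(2A) * ln((A-1)/(A+1))
xi = 1 + (163-1)^2/(2*163) * ln((163-1)/(163 +1))
xi = 0.012220

0.012220


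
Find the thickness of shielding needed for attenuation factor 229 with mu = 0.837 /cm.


x = ln(factor) / mu
x = ln(229) / 0.837
x = 6.4919 cm

6.4919


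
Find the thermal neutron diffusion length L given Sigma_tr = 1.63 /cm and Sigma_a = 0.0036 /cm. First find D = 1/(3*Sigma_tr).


D = 1 / (3 * Sigma_tr) = 1 / (3 * 1.63) = 0.2044990 cm
L = sqrt(D / Sigma_a)
L = sqrt(0.2044990 / 0.0036)
L = 7.5369 cm

7.5369


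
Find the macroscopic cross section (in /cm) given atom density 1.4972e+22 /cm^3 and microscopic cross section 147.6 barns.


Sigma = N * sigma_barns * 1e-24
Sigma = 1.4972e+22 * 147.6 * 1e-24
Sigma = 2.2099 /cm

2.2099


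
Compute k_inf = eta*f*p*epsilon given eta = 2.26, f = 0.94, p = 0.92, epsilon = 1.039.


k_inf = eta * f * p * epsilon
k_inf = 2.26 * 0.94 * 0.92 * 1.039
k_inf = 2.0307

2.0307


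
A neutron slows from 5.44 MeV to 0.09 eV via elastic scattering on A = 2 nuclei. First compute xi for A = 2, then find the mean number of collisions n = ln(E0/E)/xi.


xi = 1 + (A-1)^2/(2A)*ln((A-1)/(A+1)) = 0.7253469 (for A = 2)
n = ln(E0/E) / xi
n = ln(5.44e6 / 0.09) / 0.7253469
n = ln(6.044444e+07) / 0.7253469 = 24.702

24.702


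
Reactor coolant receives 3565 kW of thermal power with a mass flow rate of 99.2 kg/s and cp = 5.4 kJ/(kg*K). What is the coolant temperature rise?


dT = Q / (m_dot * cp)
dT = 3565 / (99.2 * 5.4)
dT = 6.6551 C

6.6551


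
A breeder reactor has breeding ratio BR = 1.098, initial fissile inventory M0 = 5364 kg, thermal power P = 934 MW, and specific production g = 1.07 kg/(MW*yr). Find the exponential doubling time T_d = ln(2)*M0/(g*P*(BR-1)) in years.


Breeding gain G = BR - 1 = 1.098 - 1 = 0.098
Fissile production rate = g * P * G = 1.07 * 934 * 0.098 = 97.93924 kg/yr
T_d = ln(2) * M0 / (g * P * G)
T_d = ln(2) * 5364 / 97.93924 = 37.963 yr

37.963


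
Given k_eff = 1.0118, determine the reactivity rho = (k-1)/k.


rho = (k_eff - 1) / k_eff
rho = (1.0118 - 1) / 1.0118
rho = 0.011662

0.011662


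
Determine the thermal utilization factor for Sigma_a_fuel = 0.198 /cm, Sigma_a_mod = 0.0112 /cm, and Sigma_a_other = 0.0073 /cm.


f = Sigma_a_fuel / (Sigma_a_fuel + Sigma_a_mod + Sigma_a_other)
f = 0.198 / (0.198 + 0.0112 + 0.0073)
f = 0.91455

0.91455


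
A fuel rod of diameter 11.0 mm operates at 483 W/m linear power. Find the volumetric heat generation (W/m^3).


r = D / 2 / 1000 = 11.0 / 2 / 1000 = 0.0055 m
q''' = q' / (pi * r^2)
q''' = 483 / (pi * 0.0055^2)
q''' = 5.0824e+06 W/m^3

5.0824e+06


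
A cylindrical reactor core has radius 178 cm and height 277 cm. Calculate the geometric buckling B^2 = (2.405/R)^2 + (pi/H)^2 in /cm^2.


B^2 = (2.405/R)^2 + (pi/H)^2
B^2 = (2.405/178)^2 + (pi/277)^2
B^2 = 3.1118e-04 /cm^2

3.1118e-04


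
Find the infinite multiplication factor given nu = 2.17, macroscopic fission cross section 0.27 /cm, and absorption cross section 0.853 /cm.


k_inf = nu * Sigma_f / Sigma_a
k_inf = 2.17 * 0.27 / 0.853
k_inf = 0.68687

0.68687


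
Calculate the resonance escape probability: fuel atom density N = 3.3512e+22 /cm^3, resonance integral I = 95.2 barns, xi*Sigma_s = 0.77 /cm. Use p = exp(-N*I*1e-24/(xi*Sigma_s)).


p = exp(-N * I * 1e-24 / (xi*Sigma_s))
p = exp(-3.3512e+22 * 95.2 * 1e-24 / 0.77)
p = 0.015870

0.015870


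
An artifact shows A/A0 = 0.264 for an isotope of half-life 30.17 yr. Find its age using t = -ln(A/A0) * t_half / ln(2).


lambda = ln(2) / t_half = ln(2) / 30.17 = 0.02297472 /yr
t = -ln(A/A0) / lambda
t = -ln(0.264) / 0.02297472
t = 57.968 yr

57.968


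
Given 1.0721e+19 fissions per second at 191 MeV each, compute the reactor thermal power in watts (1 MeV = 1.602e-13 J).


P = fission_rate * E_MeV * 1.602e-13
P = 1.0721e+19 * 191 * 1.602e-13
P = 3.2804e+08 W

3.2804e+08


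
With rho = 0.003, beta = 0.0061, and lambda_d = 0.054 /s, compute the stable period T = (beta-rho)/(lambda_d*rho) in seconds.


T = (beta - rho) / (lambda_d * rho)
T = (0.0061 - 0.003) / (0.054 * 0.003)
T = 19.136 s

19.136


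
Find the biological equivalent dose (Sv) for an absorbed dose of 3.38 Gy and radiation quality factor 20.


H = D * Q
H = 3.38 * 20
H = 67.600 Sv

67.600


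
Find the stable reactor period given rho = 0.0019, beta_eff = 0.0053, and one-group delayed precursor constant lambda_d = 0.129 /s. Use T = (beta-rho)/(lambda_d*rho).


T = (beta - rho) / (lambda_d * rho)
T = (0.0053 - 0.0019) / (0.129 * 0.0019)
T = 13.872 s

13.872


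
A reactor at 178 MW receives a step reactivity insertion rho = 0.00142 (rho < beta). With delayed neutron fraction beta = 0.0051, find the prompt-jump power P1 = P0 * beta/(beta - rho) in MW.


P1/P0 = beta / (beta - rho)
P1/P0 = 0.0051 / (0.0051 - 0.00142) = 1.385870
P1 = 178 * 1.385870 = 246.68 MW

246.68


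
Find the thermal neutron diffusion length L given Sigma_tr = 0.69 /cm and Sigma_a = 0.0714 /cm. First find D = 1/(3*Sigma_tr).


D = 1 / (3 * Sigma_tr) = 1 / (3 * 0.69) = 0.4830918 cm
L = sqrt(D / Sigma_a)
L = sqrt(0.4830918 / 0.0714)
L = 2.6012 cm

2.6012


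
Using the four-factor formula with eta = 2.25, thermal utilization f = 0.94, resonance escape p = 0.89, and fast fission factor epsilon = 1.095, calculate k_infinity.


k_inf = eta * f * p * epsilon
k_inf = 2.25 * 0.94 * 0.89 * 1.095
k_inf = 2.0612

2.0612


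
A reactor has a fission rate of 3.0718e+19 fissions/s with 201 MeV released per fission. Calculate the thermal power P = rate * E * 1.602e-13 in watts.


P = fission_rate * E_MeV * 1.602e-13
P = 3.0718e+19 * 201 * 1.602e-13
P = 9.8913e+08 W

9.8913e+08


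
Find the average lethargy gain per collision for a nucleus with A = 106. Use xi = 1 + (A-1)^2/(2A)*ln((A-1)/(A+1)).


xi = 1 + (A-1)^2/(2A) * ln((A-1)/(A+1))
xi = 1 + (106-1)^2/(2*106) * ln((106-1)/(106 +1))
xi = 0.018750

0.018750


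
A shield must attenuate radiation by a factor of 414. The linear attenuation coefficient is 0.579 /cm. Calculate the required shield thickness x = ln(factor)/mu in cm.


x = ln(factor) / mu
x = ln(414) / 0.579
x = 10.407 cm

10.407


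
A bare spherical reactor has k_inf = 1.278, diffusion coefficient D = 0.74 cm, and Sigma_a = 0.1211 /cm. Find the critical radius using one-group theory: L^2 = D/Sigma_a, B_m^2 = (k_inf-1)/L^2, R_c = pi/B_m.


L^2 = D / Sigma_a = 0.74 / 0.1211 = 6.110652 cm^2
B_m^2 = (k_inf - 1) / L^2 = (1.278 - 1) / 6.110652 = 0.04549433 /cm^2
For a bare sphere: B_g = pi/R, so R_c = pi / sqrt(B_m^2)
R_c = pi / sqrt(0.04549433) = 14.729 cm

14.729


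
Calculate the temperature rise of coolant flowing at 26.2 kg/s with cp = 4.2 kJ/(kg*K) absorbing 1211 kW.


dT = Q / (m_dot * cp)
dT = 1211 / (26.2 * 4.2)
dT = 11.005 C

11.005


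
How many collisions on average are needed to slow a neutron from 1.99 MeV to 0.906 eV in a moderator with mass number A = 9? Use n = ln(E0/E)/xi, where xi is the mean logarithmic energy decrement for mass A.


xi = 1 + (A-1)^2/(2A)*ln((A-1)/(A+1)) = 0.2066007 (for A = 9)
n = ln(E0/E) / xi
n = ln(1.99e6 / 0.906) / 0.2066007
n = ln(2.196468e+06) / 0.2066007 = 70.679

70.679


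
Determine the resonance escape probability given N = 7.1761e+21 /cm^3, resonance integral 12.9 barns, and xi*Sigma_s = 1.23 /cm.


p = exp(-N * I * 1e-24 / (xi*Sigma_s))
p = exp(-7.1761e+21 * 12.9 * 1e-24 / 1.23)
p = 0.92750

0.92750


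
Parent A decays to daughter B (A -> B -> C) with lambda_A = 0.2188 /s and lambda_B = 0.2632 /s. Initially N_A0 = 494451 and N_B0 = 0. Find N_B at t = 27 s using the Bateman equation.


N_B(t) = lambda_A * N_A0 / (lambda_B - lambda_A) * [exp(-lambda_A*t) - exp(-lambda_B*t)]
exp(-0.2188*27) = 0.002718704; exp(-0.2632*27) = 8.198411e-04
N_B = 0.2188 * 494451 / (0.2632 - 0.2188) * (0.002718704 - 8.198411e-04)
N_B = 4626.8

4626.8


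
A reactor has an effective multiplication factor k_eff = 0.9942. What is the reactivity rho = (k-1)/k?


rho = (k_eff - 1) / k_eff
rho = (0.9942 - 1) / 0.9942
rho = -0.0058338

-0.0058338


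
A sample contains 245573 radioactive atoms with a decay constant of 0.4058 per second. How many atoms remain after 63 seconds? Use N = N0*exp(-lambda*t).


N = N0 * exp(-lambda * t)
N = 245573 * exp(-0.4058 * 63)
N = 1.9376e-06

1.9376e-06


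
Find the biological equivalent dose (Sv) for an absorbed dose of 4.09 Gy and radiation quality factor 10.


H = D * Q
H = 4.09 * 10
H = 40.900 Sv

40.900


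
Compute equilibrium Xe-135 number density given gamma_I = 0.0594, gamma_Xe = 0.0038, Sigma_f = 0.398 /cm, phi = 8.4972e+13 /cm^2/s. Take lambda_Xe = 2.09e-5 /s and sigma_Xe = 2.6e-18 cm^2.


Xe_eq = (gamma_I + gamma_Xe) * Sigma_f * phi / (lambda_Xe + sigma_Xe * phi)
Numerator = (0.0594 + 0.0038) * 0.398 * 8.4972e+13 = 2.137352e+12
Denominator = 2.09e-5 + 2.6e-18 * 8.4972e+13 = 2.418272e-04
Xe_eq = 2.137352e+12 / 2.418272e-04 = 8.8383e+15 /cm^3

8.8383e+15


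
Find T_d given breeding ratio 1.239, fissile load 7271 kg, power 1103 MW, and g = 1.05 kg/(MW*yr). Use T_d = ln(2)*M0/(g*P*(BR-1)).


Breeding gain G = BR - 1 = 1.239 - 1 = 0.239
Fissile production rate = g * P * G = 1.05 * 1103 * 0.239 = 276.79785 kg/yr
T_d = ln(2) * M0 / (g * P * G)
T_d = ln(2) * 7271 / 276.79785 = 18.208 yr

18.208


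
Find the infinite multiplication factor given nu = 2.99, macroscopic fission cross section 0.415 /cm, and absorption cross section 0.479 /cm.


k_inf = nu * Sigma_f / Sigma_a
k_inf = 2.99 * 0.415 / 0.479
k_inf = 2.5905

2.5905


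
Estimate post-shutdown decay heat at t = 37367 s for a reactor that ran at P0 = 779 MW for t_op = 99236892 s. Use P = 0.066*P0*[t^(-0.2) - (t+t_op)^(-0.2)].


P/P0 = 0.066 * [t^(-0.2) - (t + t_op)^(-0.2)]
P/P0 = 0.066 * [37367^(-0.2) - (37367 + 99236892)^(-0.2)]
P/P0 = 0.066 * [0.1217594 - 0.02515548] = 0.006375859
P = 779 * 0.006375859 = 4.9668 MW

4.9668


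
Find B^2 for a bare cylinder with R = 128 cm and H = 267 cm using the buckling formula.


B^2 = (2.405/R)^2 + (pi/H)^2
B^2 = (2.405/128)^2 + (pi/267)^2
B^2 = 4.9147e-04 /cm^2

4.9147e-04


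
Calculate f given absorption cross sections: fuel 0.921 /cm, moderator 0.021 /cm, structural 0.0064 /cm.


f = Sigma_a_fuel / (Sigma_a_fuel + Sigma_a_mod + Sigma_a_other)
f = 0.921 / (0.921 + 0.021 + 0.0064)
f = 0.97111

0.97111


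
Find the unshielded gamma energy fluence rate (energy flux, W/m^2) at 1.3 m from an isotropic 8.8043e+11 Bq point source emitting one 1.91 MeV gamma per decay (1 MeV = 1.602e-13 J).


psi = A * E * 1.602e-13 / (4*pi*r^2)
psi = 8.8043e+11 * 1.91 * 1.602e-13 / (4*pi*1.3^2)
psi = 0.012685 W/m^2

0.012685


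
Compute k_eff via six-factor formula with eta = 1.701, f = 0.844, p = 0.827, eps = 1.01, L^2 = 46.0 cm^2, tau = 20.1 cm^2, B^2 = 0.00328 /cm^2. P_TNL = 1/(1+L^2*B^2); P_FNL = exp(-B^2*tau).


k_inf = eta*f*p*eps = 1.701*0.844*0.827*1.01 = 1.199150
P_TNL = 1/(1 + L^2*B^2) = 1/(1 + 46.0*0.00328) = 0.8689003
P_FNL = exp(-B^2*tau) = exp(-0.00328*20.1) = 0.9361983
k_eff = k_inf * P_TNL * P_FNL = 1.199150 * 0.8689003 * 0.9361983
k_eff = 0.97546

0.97546
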